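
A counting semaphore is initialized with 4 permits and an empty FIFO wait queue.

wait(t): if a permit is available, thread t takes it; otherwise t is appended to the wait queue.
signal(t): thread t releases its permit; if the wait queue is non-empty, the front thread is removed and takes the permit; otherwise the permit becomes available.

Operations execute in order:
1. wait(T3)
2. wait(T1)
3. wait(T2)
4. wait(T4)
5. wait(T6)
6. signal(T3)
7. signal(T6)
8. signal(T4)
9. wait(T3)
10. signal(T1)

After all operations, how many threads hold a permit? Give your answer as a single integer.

Answer: 2

Derivation:
Step 1: wait(T3) -> count=3 queue=[] holders={T3}
Step 2: wait(T1) -> count=2 queue=[] holders={T1,T3}
Step 3: wait(T2) -> count=1 queue=[] holders={T1,T2,T3}
Step 4: wait(T4) -> count=0 queue=[] holders={T1,T2,T3,T4}
Step 5: wait(T6) -> count=0 queue=[T6] holders={T1,T2,T3,T4}
Step 6: signal(T3) -> count=0 queue=[] holders={T1,T2,T4,T6}
Step 7: signal(T6) -> count=1 queue=[] holders={T1,T2,T4}
Step 8: signal(T4) -> count=2 queue=[] holders={T1,T2}
Step 9: wait(T3) -> count=1 queue=[] holders={T1,T2,T3}
Step 10: signal(T1) -> count=2 queue=[] holders={T2,T3}
Final holders: {T2,T3} -> 2 thread(s)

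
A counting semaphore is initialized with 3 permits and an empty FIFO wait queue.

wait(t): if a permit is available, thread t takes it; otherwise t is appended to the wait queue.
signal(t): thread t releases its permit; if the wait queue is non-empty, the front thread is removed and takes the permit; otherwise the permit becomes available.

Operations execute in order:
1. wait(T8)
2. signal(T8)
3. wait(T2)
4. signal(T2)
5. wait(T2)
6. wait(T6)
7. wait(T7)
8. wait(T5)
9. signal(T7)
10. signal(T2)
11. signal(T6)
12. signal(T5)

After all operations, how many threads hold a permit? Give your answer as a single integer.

Step 1: wait(T8) -> count=2 queue=[] holders={T8}
Step 2: signal(T8) -> count=3 queue=[] holders={none}
Step 3: wait(T2) -> count=2 queue=[] holders={T2}
Step 4: signal(T2) -> count=3 queue=[] holders={none}
Step 5: wait(T2) -> count=2 queue=[] holders={T2}
Step 6: wait(T6) -> count=1 queue=[] holders={T2,T6}
Step 7: wait(T7) -> count=0 queue=[] holders={T2,T6,T7}
Step 8: wait(T5) -> count=0 queue=[T5] holders={T2,T6,T7}
Step 9: signal(T7) -> count=0 queue=[] holders={T2,T5,T6}
Step 10: signal(T2) -> count=1 queue=[] holders={T5,T6}
Step 11: signal(T6) -> count=2 queue=[] holders={T5}
Step 12: signal(T5) -> count=3 queue=[] holders={none}
Final holders: {none} -> 0 thread(s)

Answer: 0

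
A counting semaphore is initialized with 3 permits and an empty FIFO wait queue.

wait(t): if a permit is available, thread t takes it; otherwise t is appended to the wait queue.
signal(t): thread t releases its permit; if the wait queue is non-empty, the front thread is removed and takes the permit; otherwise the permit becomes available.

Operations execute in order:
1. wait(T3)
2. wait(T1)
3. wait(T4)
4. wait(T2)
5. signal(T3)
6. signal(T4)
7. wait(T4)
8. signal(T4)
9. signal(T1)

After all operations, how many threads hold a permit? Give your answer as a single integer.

Step 1: wait(T3) -> count=2 queue=[] holders={T3}
Step 2: wait(T1) -> count=1 queue=[] holders={T1,T3}
Step 3: wait(T4) -> count=0 queue=[] holders={T1,T3,T4}
Step 4: wait(T2) -> count=0 queue=[T2] holders={T1,T3,T4}
Step 5: signal(T3) -> count=0 queue=[] holders={T1,T2,T4}
Step 6: signal(T4) -> count=1 queue=[] holders={T1,T2}
Step 7: wait(T4) -> count=0 queue=[] holders={T1,T2,T4}
Step 8: signal(T4) -> count=1 queue=[] holders={T1,T2}
Step 9: signal(T1) -> count=2 queue=[] holders={T2}
Final holders: {T2} -> 1 thread(s)

Answer: 1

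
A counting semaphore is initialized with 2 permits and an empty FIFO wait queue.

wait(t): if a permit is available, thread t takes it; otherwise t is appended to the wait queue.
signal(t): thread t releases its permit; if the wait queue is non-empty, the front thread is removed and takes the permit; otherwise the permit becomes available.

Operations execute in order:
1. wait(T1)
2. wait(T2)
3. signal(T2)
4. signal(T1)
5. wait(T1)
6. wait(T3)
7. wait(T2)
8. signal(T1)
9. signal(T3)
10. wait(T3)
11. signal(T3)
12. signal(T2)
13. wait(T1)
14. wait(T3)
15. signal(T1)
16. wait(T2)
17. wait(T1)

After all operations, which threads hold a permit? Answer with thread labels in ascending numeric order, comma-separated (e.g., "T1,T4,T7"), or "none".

Answer: T2,T3

Derivation:
Step 1: wait(T1) -> count=1 queue=[] holders={T1}
Step 2: wait(T2) -> count=0 queue=[] holders={T1,T2}
Step 3: signal(T2) -> count=1 queue=[] holders={T1}
Step 4: signal(T1) -> count=2 queue=[] holders={none}
Step 5: wait(T1) -> count=1 queue=[] holders={T1}
Step 6: wait(T3) -> count=0 queue=[] holders={T1,T3}
Step 7: wait(T2) -> count=0 queue=[T2] holders={T1,T3}
Step 8: signal(T1) -> count=0 queue=[] holders={T2,T3}
Step 9: signal(T3) -> count=1 queue=[] holders={T2}
Step 10: wait(T3) -> count=0 queue=[] holders={T2,T3}
Step 11: signal(T3) -> count=1 queue=[] holders={T2}
Step 12: signal(T2) -> count=2 queue=[] holders={none}
Step 13: wait(T1) -> count=1 queue=[] holders={T1}
Step 14: wait(T3) -> count=0 queue=[] holders={T1,T3}
Step 15: signal(T1) -> count=1 queue=[] holders={T3}
Step 16: wait(T2) -> count=0 queue=[] holders={T2,T3}
Step 17: wait(T1) -> count=0 queue=[T1] holders={T2,T3}
Final holders: T2,T3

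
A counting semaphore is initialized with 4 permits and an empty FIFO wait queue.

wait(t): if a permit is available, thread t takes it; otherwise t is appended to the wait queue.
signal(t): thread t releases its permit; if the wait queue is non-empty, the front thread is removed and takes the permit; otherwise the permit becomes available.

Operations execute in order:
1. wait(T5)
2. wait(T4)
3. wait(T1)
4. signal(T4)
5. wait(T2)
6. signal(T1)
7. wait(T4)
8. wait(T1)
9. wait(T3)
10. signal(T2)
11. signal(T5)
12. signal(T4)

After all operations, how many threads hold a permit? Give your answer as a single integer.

Answer: 2

Derivation:
Step 1: wait(T5) -> count=3 queue=[] holders={T5}
Step 2: wait(T4) -> count=2 queue=[] holders={T4,T5}
Step 3: wait(T1) -> count=1 queue=[] holders={T1,T4,T5}
Step 4: signal(T4) -> count=2 queue=[] holders={T1,T5}
Step 5: wait(T2) -> count=1 queue=[] holders={T1,T2,T5}
Step 6: signal(T1) -> count=2 queue=[] holders={T2,T5}
Step 7: wait(T4) -> count=1 queue=[] holders={T2,T4,T5}
Step 8: wait(T1) -> count=0 queue=[] holders={T1,T2,T4,T5}
Step 9: wait(T3) -> count=0 queue=[T3] holders={T1,T2,T4,T5}
Step 10: signal(T2) -> count=0 queue=[] holders={T1,T3,T4,T5}
Step 11: signal(T5) -> count=1 queue=[] holders={T1,T3,T4}
Step 12: signal(T4) -> count=2 queue=[] holders={T1,T3}
Final holders: {T1,T3} -> 2 thread(s)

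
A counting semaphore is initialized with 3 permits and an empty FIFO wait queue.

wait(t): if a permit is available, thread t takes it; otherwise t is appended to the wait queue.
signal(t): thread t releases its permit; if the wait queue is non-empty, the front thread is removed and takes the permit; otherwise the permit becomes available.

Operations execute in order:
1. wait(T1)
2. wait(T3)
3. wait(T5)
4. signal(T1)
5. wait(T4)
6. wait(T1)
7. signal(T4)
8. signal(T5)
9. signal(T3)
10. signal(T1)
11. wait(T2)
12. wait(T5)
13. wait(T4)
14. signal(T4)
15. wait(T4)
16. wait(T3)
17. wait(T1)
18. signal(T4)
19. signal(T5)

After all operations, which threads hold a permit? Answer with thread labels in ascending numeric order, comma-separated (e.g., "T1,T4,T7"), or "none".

Answer: T1,T2,T3

Derivation:
Step 1: wait(T1) -> count=2 queue=[] holders={T1}
Step 2: wait(T3) -> count=1 queue=[] holders={T1,T3}
Step 3: wait(T5) -> count=0 queue=[] holders={T1,T3,T5}
Step 4: signal(T1) -> count=1 queue=[] holders={T3,T5}
Step 5: wait(T4) -> count=0 queue=[] holders={T3,T4,T5}
Step 6: wait(T1) -> count=0 queue=[T1] holders={T3,T4,T5}
Step 7: signal(T4) -> count=0 queue=[] holders={T1,T3,T5}
Step 8: signal(T5) -> count=1 queue=[] holders={T1,T3}
Step 9: signal(T3) -> count=2 queue=[] holders={T1}
Step 10: signal(T1) -> count=3 queue=[] holders={none}
Step 11: wait(T2) -> count=2 queue=[] holders={T2}
Step 12: wait(T5) -> count=1 queue=[] holders={T2,T5}
Step 13: wait(T4) -> count=0 queue=[] holders={T2,T4,T5}
Step 14: signal(T4) -> count=1 queue=[] holders={T2,T5}
Step 15: wait(T4) -> count=0 queue=[] holders={T2,T4,T5}
Step 16: wait(T3) -> count=0 queue=[T3] holders={T2,T4,T5}
Step 17: wait(T1) -> count=0 queue=[T3,T1] holders={T2,T4,T5}
Step 18: signal(T4) -> count=0 queue=[T1] holders={T2,T3,T5}
Step 19: signal(T5) -> count=0 queue=[] holders={T1,T2,T3}
Final holders: T1,T2,T3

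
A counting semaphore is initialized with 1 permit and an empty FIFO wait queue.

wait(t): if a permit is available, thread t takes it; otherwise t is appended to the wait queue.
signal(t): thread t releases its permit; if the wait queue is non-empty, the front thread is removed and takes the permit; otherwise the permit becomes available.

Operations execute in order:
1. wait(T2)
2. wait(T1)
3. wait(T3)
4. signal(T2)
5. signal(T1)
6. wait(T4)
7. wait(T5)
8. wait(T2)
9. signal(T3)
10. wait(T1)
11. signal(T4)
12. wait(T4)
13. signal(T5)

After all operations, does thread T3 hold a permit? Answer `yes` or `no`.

Step 1: wait(T2) -> count=0 queue=[] holders={T2}
Step 2: wait(T1) -> count=0 queue=[T1] holders={T2}
Step 3: wait(T3) -> count=0 queue=[T1,T3] holders={T2}
Step 4: signal(T2) -> count=0 queue=[T3] holders={T1}
Step 5: signal(T1) -> count=0 queue=[] holders={T3}
Step 6: wait(T4) -> count=0 queue=[T4] holders={T3}
Step 7: wait(T5) -> count=0 queue=[T4,T5] holders={T3}
Step 8: wait(T2) -> count=0 queue=[T4,T5,T2] holders={T3}
Step 9: signal(T3) -> count=0 queue=[T5,T2] holders={T4}
Step 10: wait(T1) -> count=0 queue=[T5,T2,T1] holders={T4}
Step 11: signal(T4) -> count=0 queue=[T2,T1] holders={T5}
Step 12: wait(T4) -> count=0 queue=[T2,T1,T4] holders={T5}
Step 13: signal(T5) -> count=0 queue=[T1,T4] holders={T2}
Final holders: {T2} -> T3 not in holders

Answer: no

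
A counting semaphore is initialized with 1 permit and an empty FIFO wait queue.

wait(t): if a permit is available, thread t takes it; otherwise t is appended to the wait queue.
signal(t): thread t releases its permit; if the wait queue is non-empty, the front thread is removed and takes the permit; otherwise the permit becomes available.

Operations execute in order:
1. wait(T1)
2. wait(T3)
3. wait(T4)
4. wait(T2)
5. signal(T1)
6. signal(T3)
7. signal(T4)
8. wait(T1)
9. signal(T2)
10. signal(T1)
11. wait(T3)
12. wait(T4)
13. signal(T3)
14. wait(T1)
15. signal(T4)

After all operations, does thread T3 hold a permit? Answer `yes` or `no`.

Step 1: wait(T1) -> count=0 queue=[] holders={T1}
Step 2: wait(T3) -> count=0 queue=[T3] holders={T1}
Step 3: wait(T4) -> count=0 queue=[T3,T4] holders={T1}
Step 4: wait(T2) -> count=0 queue=[T3,T4,T2] holders={T1}
Step 5: signal(T1) -> count=0 queue=[T4,T2] holders={T3}
Step 6: signal(T3) -> count=0 queue=[T2] holders={T4}
Step 7: signal(T4) -> count=0 queue=[] holders={T2}
Step 8: wait(T1) -> count=0 queue=[T1] holders={T2}
Step 9: signal(T2) -> count=0 queue=[] holders={T1}
Step 10: signal(T1) -> count=1 queue=[] holders={none}
Step 11: wait(T3) -> count=0 queue=[] holders={T3}
Step 12: wait(T4) -> count=0 queue=[T4] holders={T3}
Step 13: signal(T3) -> count=0 queue=[] holders={T4}
Step 14: wait(T1) -> count=0 queue=[T1] holders={T4}
Step 15: signal(T4) -> count=0 queue=[] holders={T1}
Final holders: {T1} -> T3 not in holders

Answer: no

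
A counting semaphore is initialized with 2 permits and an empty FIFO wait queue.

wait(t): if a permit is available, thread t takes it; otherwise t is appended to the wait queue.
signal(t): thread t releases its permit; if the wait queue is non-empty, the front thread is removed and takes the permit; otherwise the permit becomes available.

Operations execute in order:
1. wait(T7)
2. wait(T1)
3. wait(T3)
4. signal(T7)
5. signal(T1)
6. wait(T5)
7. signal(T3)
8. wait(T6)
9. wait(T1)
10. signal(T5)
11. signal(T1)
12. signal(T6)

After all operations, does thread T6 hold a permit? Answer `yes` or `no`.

Step 1: wait(T7) -> count=1 queue=[] holders={T7}
Step 2: wait(T1) -> count=0 queue=[] holders={T1,T7}
Step 3: wait(T3) -> count=0 queue=[T3] holders={T1,T7}
Step 4: signal(T7) -> count=0 queue=[] holders={T1,T3}
Step 5: signal(T1) -> count=1 queue=[] holders={T3}
Step 6: wait(T5) -> count=0 queue=[] holders={T3,T5}
Step 7: signal(T3) -> count=1 queue=[] holders={T5}
Step 8: wait(T6) -> count=0 queue=[] holders={T5,T6}
Step 9: wait(T1) -> count=0 queue=[T1] holders={T5,T6}
Step 10: signal(T5) -> count=0 queue=[] holders={T1,T6}
Step 11: signal(T1) -> count=1 queue=[] holders={T6}
Step 12: signal(T6) -> count=2 queue=[] holders={none}
Final holders: {none} -> T6 not in holders

Answer: no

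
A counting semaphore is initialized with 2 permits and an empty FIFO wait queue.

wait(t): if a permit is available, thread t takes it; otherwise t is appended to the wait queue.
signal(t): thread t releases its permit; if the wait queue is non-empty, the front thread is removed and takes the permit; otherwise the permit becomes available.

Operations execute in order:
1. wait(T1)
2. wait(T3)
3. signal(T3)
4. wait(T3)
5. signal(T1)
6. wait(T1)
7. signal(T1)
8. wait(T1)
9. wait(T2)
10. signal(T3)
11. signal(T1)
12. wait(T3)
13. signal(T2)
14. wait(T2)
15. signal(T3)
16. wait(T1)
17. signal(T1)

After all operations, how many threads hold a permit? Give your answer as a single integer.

Answer: 1

Derivation:
Step 1: wait(T1) -> count=1 queue=[] holders={T1}
Step 2: wait(T3) -> count=0 queue=[] holders={T1,T3}
Step 3: signal(T3) -> count=1 queue=[] holders={T1}
Step 4: wait(T3) -> count=0 queue=[] holders={T1,T3}
Step 5: signal(T1) -> count=1 queue=[] holders={T3}
Step 6: wait(T1) -> count=0 queue=[] holders={T1,T3}
Step 7: signal(T1) -> count=1 queue=[] holders={T3}
Step 8: wait(T1) -> count=0 queue=[] holders={T1,T3}
Step 9: wait(T2) -> count=0 queue=[T2] holders={T1,T3}
Step 10: signal(T3) -> count=0 queue=[] holders={T1,T2}
Step 11: signal(T1) -> count=1 queue=[] holders={T2}
Step 12: wait(T3) -> count=0 queue=[] holders={T2,T3}
Step 13: signal(T2) -> count=1 queue=[] holders={T3}
Step 14: wait(T2) -> count=0 queue=[] holders={T2,T3}
Step 15: signal(T3) -> count=1 queue=[] holders={T2}
Step 16: wait(T1) -> count=0 queue=[] holders={T1,T2}
Step 17: signal(T1) -> count=1 queue=[] holders={T2}
Final holders: {T2} -> 1 thread(s)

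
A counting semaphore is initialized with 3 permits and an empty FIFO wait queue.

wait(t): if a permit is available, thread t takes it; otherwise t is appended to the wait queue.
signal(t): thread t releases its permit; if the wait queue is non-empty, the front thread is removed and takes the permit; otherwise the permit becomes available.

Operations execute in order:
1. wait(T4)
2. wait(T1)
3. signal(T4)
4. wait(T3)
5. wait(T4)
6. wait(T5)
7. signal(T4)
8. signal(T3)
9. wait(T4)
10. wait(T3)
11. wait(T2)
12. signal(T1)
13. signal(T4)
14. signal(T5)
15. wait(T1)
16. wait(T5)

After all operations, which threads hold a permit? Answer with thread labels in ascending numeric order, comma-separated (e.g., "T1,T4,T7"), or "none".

Answer: T1,T2,T3

Derivation:
Step 1: wait(T4) -> count=2 queue=[] holders={T4}
Step 2: wait(T1) -> count=1 queue=[] holders={T1,T4}
Step 3: signal(T4) -> count=2 queue=[] holders={T1}
Step 4: wait(T3) -> count=1 queue=[] holders={T1,T3}
Step 5: wait(T4) -> count=0 queue=[] holders={T1,T3,T4}
Step 6: wait(T5) -> count=0 queue=[T5] holders={T1,T3,T4}
Step 7: signal(T4) -> count=0 queue=[] holders={T1,T3,T5}
Step 8: signal(T3) -> count=1 queue=[] holders={T1,T5}
Step 9: wait(T4) -> count=0 queue=[] holders={T1,T4,T5}
Step 10: wait(T3) -> count=0 queue=[T3] holders={T1,T4,T5}
Step 11: wait(T2) -> count=0 queue=[T3,T2] holders={T1,T4,T5}
Step 12: signal(T1) -> count=0 queue=[T2] holders={T3,T4,T5}
Step 13: signal(T4) -> count=0 queue=[] holders={T2,T3,T5}
Step 14: signal(T5) -> count=1 queue=[] holders={T2,T3}
Step 15: wait(T1) -> count=0 queue=[] holders={T1,T2,T3}
Step 16: wait(T5) -> count=0 queue=[T5] holders={T1,T2,T3}
Final holders: T1,T2,T3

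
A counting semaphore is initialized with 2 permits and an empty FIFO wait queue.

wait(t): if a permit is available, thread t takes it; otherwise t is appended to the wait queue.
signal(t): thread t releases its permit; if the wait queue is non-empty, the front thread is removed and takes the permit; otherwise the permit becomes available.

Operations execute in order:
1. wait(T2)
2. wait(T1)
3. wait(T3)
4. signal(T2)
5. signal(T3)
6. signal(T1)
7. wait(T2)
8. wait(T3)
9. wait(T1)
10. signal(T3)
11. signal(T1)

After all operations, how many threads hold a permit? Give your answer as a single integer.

Step 1: wait(T2) -> count=1 queue=[] holders={T2}
Step 2: wait(T1) -> count=0 queue=[] holders={T1,T2}
Step 3: wait(T3) -> count=0 queue=[T3] holders={T1,T2}
Step 4: signal(T2) -> count=0 queue=[] holders={T1,T3}
Step 5: signal(T3) -> count=1 queue=[] holders={T1}
Step 6: signal(T1) -> count=2 queue=[] holders={none}
Step 7: wait(T2) -> count=1 queue=[] holders={T2}
Step 8: wait(T3) -> count=0 queue=[] holders={T2,T3}
Step 9: wait(T1) -> count=0 queue=[T1] holders={T2,T3}
Step 10: signal(T3) -> count=0 queue=[] holders={T1,T2}
Step 11: signal(T1) -> count=1 queue=[] holders={T2}
Final holders: {T2} -> 1 thread(s)

Answer: 1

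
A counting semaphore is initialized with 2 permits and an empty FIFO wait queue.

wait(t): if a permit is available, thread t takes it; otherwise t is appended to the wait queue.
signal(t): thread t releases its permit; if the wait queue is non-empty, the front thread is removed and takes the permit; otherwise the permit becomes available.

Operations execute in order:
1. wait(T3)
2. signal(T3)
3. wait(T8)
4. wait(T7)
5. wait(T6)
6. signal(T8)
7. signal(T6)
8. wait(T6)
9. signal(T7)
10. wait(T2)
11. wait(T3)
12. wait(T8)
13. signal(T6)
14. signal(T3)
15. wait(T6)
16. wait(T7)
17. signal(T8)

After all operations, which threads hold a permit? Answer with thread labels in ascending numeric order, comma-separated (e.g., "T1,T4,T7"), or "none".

Step 1: wait(T3) -> count=1 queue=[] holders={T3}
Step 2: signal(T3) -> count=2 queue=[] holders={none}
Step 3: wait(T8) -> count=1 queue=[] holders={T8}
Step 4: wait(T7) -> count=0 queue=[] holders={T7,T8}
Step 5: wait(T6) -> count=0 queue=[T6] holders={T7,T8}
Step 6: signal(T8) -> count=0 queue=[] holders={T6,T7}
Step 7: signal(T6) -> count=1 queue=[] holders={T7}
Step 8: wait(T6) -> count=0 queue=[] holders={T6,T7}
Step 9: signal(T7) -> count=1 queue=[] holders={T6}
Step 10: wait(T2) -> count=0 queue=[] holders={T2,T6}
Step 11: wait(T3) -> count=0 queue=[T3] holders={T2,T6}
Step 12: wait(T8) -> count=0 queue=[T3,T8] holders={T2,T6}
Step 13: signal(T6) -> count=0 queue=[T8] holders={T2,T3}
Step 14: signal(T3) -> count=0 queue=[] holders={T2,T8}
Step 15: wait(T6) -> count=0 queue=[T6] holders={T2,T8}
Step 16: wait(T7) -> count=0 queue=[T6,T7] holders={T2,T8}
Step 17: signal(T8) -> count=0 queue=[T7] holders={T2,T6}
Final holders: T2,T6

Answer: T2,T6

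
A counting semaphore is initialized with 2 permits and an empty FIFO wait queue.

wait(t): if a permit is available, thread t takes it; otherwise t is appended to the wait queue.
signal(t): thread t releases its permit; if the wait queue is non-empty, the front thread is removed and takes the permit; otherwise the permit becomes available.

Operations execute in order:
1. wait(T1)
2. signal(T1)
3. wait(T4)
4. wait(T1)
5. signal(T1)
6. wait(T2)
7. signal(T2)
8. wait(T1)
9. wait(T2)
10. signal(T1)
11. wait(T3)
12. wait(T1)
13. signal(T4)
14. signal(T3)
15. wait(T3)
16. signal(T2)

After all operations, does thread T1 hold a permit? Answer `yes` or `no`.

Answer: yes

Derivation:
Step 1: wait(T1) -> count=1 queue=[] holders={T1}
Step 2: signal(T1) -> count=2 queue=[] holders={none}
Step 3: wait(T4) -> count=1 queue=[] holders={T4}
Step 4: wait(T1) -> count=0 queue=[] holders={T1,T4}
Step 5: signal(T1) -> count=1 queue=[] holders={T4}
Step 6: wait(T2) -> count=0 queue=[] holders={T2,T4}
Step 7: signal(T2) -> count=1 queue=[] holders={T4}
Step 8: wait(T1) -> count=0 queue=[] holders={T1,T4}
Step 9: wait(T2) -> count=0 queue=[T2] holders={T1,T4}
Step 10: signal(T1) -> count=0 queue=[] holders={T2,T4}
Step 11: wait(T3) -> count=0 queue=[T3] holders={T2,T4}
Step 12: wait(T1) -> count=0 queue=[T3,T1] holders={T2,T4}
Step 13: signal(T4) -> count=0 queue=[T1] holders={T2,T3}
Step 14: signal(T3) -> count=0 queue=[] holders={T1,T2}
Step 15: wait(T3) -> count=0 queue=[T3] holders={T1,T2}
Step 16: signal(T2) -> count=0 queue=[] holders={T1,T3}
Final holders: {T1,T3} -> T1 in holders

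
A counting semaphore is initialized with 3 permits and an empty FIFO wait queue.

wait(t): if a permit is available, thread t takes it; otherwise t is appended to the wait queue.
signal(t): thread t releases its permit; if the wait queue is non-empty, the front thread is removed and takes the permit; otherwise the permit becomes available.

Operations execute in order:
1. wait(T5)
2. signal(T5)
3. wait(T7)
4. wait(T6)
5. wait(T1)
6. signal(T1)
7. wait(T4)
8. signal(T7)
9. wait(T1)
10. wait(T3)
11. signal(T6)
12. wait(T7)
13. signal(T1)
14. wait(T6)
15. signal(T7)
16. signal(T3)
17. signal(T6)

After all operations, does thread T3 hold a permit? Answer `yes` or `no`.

Answer: no

Derivation:
Step 1: wait(T5) -> count=2 queue=[] holders={T5}
Step 2: signal(T5) -> count=3 queue=[] holders={none}
Step 3: wait(T7) -> count=2 queue=[] holders={T7}
Step 4: wait(T6) -> count=1 queue=[] holders={T6,T7}
Step 5: wait(T1) -> count=0 queue=[] holders={T1,T6,T7}
Step 6: signal(T1) -> count=1 queue=[] holders={T6,T7}
Step 7: wait(T4) -> count=0 queue=[] holders={T4,T6,T7}
Step 8: signal(T7) -> count=1 queue=[] holders={T4,T6}
Step 9: wait(T1) -> count=0 queue=[] holders={T1,T4,T6}
Step 10: wait(T3) -> count=0 queue=[T3] holders={T1,T4,T6}
Step 11: signal(T6) -> count=0 queue=[] holders={T1,T3,T4}
Step 12: wait(T7) -> count=0 queue=[T7] holders={T1,T3,T4}
Step 13: signal(T1) -> count=0 queue=[] holders={T3,T4,T7}
Step 14: wait(T6) -> count=0 queue=[T6] holders={T3,T4,T7}
Step 15: signal(T7) -> count=0 queue=[] holders={T3,T4,T6}
Step 16: signal(T3) -> count=1 queue=[] holders={T4,T6}
Step 17: signal(T6) -> count=2 queue=[] holders={T4}
Final holders: {T4} -> T3 not in holders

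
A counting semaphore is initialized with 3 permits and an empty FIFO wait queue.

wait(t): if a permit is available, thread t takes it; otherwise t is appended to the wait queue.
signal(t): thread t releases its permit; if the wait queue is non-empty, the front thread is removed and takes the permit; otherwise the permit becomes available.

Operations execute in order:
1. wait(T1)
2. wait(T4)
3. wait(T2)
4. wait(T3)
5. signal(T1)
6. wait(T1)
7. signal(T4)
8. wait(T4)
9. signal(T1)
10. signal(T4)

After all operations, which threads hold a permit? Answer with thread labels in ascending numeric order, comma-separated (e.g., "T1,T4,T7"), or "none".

Step 1: wait(T1) -> count=2 queue=[] holders={T1}
Step 2: wait(T4) -> count=1 queue=[] holders={T1,T4}
Step 3: wait(T2) -> count=0 queue=[] holders={T1,T2,T4}
Step 4: wait(T3) -> count=0 queue=[T3] holders={T1,T2,T4}
Step 5: signal(T1) -> count=0 queue=[] holders={T2,T3,T4}
Step 6: wait(T1) -> count=0 queue=[T1] holders={T2,T3,T4}
Step 7: signal(T4) -> count=0 queue=[] holders={T1,T2,T3}
Step 8: wait(T4) -> count=0 queue=[T4] holders={T1,T2,T3}
Step 9: signal(T1) -> count=0 queue=[] holders={T2,T3,T4}
Step 10: signal(T4) -> count=1 queue=[] holders={T2,T3}
Final holders: T2,T3

Answer: T2,T3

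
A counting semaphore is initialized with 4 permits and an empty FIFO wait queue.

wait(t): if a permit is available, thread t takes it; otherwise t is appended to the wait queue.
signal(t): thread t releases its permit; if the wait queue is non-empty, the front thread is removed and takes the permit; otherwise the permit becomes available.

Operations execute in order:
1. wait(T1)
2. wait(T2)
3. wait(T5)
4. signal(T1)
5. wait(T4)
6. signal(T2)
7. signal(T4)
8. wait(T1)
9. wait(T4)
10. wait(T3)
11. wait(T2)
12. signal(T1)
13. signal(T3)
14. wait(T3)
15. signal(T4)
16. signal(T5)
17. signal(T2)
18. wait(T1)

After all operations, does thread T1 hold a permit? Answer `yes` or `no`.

Answer: yes

Derivation:
Step 1: wait(T1) -> count=3 queue=[] holders={T1}
Step 2: wait(T2) -> count=2 queue=[] holders={T1,T2}
Step 3: wait(T5) -> count=1 queue=[] holders={T1,T2,T5}
Step 4: signal(T1) -> count=2 queue=[] holders={T2,T5}
Step 5: wait(T4) -> count=1 queue=[] holders={T2,T4,T5}
Step 6: signal(T2) -> count=2 queue=[] holders={T4,T5}
Step 7: signal(T4) -> count=3 queue=[] holders={T5}
Step 8: wait(T1) -> count=2 queue=[] holders={T1,T5}
Step 9: wait(T4) -> count=1 queue=[] holders={T1,T4,T5}
Step 10: wait(T3) -> count=0 queue=[] holders={T1,T3,T4,T5}
Step 11: wait(T2) -> count=0 queue=[T2] holders={T1,T3,T4,T5}
Step 12: signal(T1) -> count=0 queue=[] holders={T2,T3,T4,T5}
Step 13: signal(T3) -> count=1 queue=[] holders={T2,T4,T5}
Step 14: wait(T3) -> count=0 queue=[] holders={T2,T3,T4,T5}
Step 15: signal(T4) -> count=1 queue=[] holders={T2,T3,T5}
Step 16: signal(T5) -> count=2 queue=[] holders={T2,T3}
Step 17: signal(T2) -> count=3 queue=[] holders={T3}
Step 18: wait(T1) -> count=2 queue=[] holders={T1,T3}
Final holders: {T1,T3} -> T1 in holders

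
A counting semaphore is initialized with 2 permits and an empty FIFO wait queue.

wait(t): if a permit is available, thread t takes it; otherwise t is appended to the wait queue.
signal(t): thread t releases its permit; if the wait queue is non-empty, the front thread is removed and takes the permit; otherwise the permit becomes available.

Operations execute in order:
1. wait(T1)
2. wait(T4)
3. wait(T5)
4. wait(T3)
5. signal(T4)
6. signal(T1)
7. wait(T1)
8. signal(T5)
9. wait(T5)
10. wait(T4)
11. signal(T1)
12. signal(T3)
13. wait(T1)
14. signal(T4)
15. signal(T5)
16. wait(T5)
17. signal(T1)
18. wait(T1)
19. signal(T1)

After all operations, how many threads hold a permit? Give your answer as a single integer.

Answer: 1

Derivation:
Step 1: wait(T1) -> count=1 queue=[] holders={T1}
Step 2: wait(T4) -> count=0 queue=[] holders={T1,T4}
Step 3: wait(T5) -> count=0 queue=[T5] holders={T1,T4}
Step 4: wait(T3) -> count=0 queue=[T5,T3] holders={T1,T4}
Step 5: signal(T4) -> count=0 queue=[T3] holders={T1,T5}
Step 6: signal(T1) -> count=0 queue=[] holders={T3,T5}
Step 7: wait(T1) -> count=0 queue=[T1] holders={T3,T5}
Step 8: signal(T5) -> count=0 queue=[] holders={T1,T3}
Step 9: wait(T5) -> count=0 queue=[T5] holders={T1,T3}
Step 10: wait(T4) -> count=0 queue=[T5,T4] holders={T1,T3}
Step 11: signal(T1) -> count=0 queue=[T4] holders={T3,T5}
Step 12: signal(T3) -> count=0 queue=[] holders={T4,T5}
Step 13: wait(T1) -> count=0 queue=[T1] holders={T4,T5}
Step 14: signal(T4) -> count=0 queue=[] holders={T1,T5}
Step 15: signal(T5) -> count=1 queue=[] holders={T1}
Step 16: wait(T5) -> count=0 queue=[] holders={T1,T5}
Step 17: signal(T1) -> count=1 queue=[] holders={T5}
Step 18: wait(T1) -> count=0 queue=[] holders={T1,T5}
Step 19: signal(T1) -> count=1 queue=[] holders={T5}
Final holders: {T5} -> 1 thread(s)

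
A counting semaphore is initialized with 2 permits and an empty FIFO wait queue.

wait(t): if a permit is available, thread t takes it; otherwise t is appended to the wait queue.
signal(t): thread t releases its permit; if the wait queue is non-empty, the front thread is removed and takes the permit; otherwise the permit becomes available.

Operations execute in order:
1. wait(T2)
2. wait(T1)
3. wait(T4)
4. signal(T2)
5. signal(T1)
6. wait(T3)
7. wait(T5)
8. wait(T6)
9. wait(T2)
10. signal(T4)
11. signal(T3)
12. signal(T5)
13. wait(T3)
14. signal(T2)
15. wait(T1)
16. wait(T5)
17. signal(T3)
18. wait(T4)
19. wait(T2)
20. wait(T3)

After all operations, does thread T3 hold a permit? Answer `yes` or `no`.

Answer: no

Derivation:
Step 1: wait(T2) -> count=1 queue=[] holders={T2}
Step 2: wait(T1) -> count=0 queue=[] holders={T1,T2}
Step 3: wait(T4) -> count=0 queue=[T4] holders={T1,T2}
Step 4: signal(T2) -> count=0 queue=[] holders={T1,T4}
Step 5: signal(T1) -> count=1 queue=[] holders={T4}
Step 6: wait(T3) -> count=0 queue=[] holders={T3,T4}
Step 7: wait(T5) -> count=0 queue=[T5] holders={T3,T4}
Step 8: wait(T6) -> count=0 queue=[T5,T6] holders={T3,T4}
Step 9: wait(T2) -> count=0 queue=[T5,T6,T2] holders={T3,T4}
Step 10: signal(T4) -> count=0 queue=[T6,T2] holders={T3,T5}
Step 11: signal(T3) -> count=0 queue=[T2] holders={T5,T6}
Step 12: signal(T5) -> count=0 queue=[] holders={T2,T6}
Step 13: wait(T3) -> count=0 queue=[T3] holders={T2,T6}
Step 14: signal(T2) -> count=0 queue=[] holders={T3,T6}
Step 15: wait(T1) -> count=0 queue=[T1] holders={T3,T6}
Step 16: wait(T5) -> count=0 queue=[T1,T5] holders={T3,T6}
Step 17: signal(T3) -> count=0 queue=[T5] holders={T1,T6}
Step 18: wait(T4) -> count=0 queue=[T5,T4] holders={T1,T6}
Step 19: wait(T2) -> count=0 queue=[T5,T4,T2] holders={T1,T6}
Step 20: wait(T3) -> count=0 queue=[T5,T4,T2,T3] holders={T1,T6}
Final holders: {T1,T6} -> T3 not in holders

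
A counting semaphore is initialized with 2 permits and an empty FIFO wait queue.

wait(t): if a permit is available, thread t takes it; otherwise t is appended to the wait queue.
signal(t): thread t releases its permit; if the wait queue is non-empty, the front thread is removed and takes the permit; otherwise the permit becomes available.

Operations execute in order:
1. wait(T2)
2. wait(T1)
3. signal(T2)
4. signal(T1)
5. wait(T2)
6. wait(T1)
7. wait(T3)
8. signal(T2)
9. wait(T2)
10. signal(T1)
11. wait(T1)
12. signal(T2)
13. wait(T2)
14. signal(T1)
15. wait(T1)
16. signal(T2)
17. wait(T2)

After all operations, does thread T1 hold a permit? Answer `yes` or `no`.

Answer: yes

Derivation:
Step 1: wait(T2) -> count=1 queue=[] holders={T2}
Step 2: wait(T1) -> count=0 queue=[] holders={T1,T2}
Step 3: signal(T2) -> count=1 queue=[] holders={T1}
Step 4: signal(T1) -> count=2 queue=[] holders={none}
Step 5: wait(T2) -> count=1 queue=[] holders={T2}
Step 6: wait(T1) -> count=0 queue=[] holders={T1,T2}
Step 7: wait(T3) -> count=0 queue=[T3] holders={T1,T2}
Step 8: signal(T2) -> count=0 queue=[] holders={T1,T3}
Step 9: wait(T2) -> count=0 queue=[T2] holders={T1,T3}
Step 10: signal(T1) -> count=0 queue=[] holders={T2,T3}
Step 11: wait(T1) -> count=0 queue=[T1] holders={T2,T3}
Step 12: signal(T2) -> count=0 queue=[] holders={T1,T3}
Step 13: wait(T2) -> count=0 queue=[T2] holders={T1,T3}
Step 14: signal(T1) -> count=0 queue=[] holders={T2,T3}
Step 15: wait(T1) -> count=0 queue=[T1] holders={T2,T3}
Step 16: signal(T2) -> count=0 queue=[] holders={T1,T3}
Step 17: wait(T2) -> count=0 queue=[T2] holders={T1,T3}
Final holders: {T1,T3} -> T1 in holders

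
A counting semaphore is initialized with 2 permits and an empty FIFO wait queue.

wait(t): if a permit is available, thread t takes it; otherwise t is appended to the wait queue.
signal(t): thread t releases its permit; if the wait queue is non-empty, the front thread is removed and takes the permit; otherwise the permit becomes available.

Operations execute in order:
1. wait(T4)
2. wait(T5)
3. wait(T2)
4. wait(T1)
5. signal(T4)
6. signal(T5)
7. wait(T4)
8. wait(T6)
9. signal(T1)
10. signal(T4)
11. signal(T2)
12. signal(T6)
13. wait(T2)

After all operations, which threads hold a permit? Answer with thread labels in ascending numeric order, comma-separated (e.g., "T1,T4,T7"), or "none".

Step 1: wait(T4) -> count=1 queue=[] holders={T4}
Step 2: wait(T5) -> count=0 queue=[] holders={T4,T5}
Step 3: wait(T2) -> count=0 queue=[T2] holders={T4,T5}
Step 4: wait(T1) -> count=0 queue=[T2,T1] holders={T4,T5}
Step 5: signal(T4) -> count=0 queue=[T1] holders={T2,T5}
Step 6: signal(T5) -> count=0 queue=[] holders={T1,T2}
Step 7: wait(T4) -> count=0 queue=[T4] holders={T1,T2}
Step 8: wait(T6) -> count=0 queue=[T4,T6] holders={T1,T2}
Step 9: signal(T1) -> count=0 queue=[T6] holders={T2,T4}
Step 10: signal(T4) -> count=0 queue=[] holders={T2,T6}
Step 11: signal(T2) -> count=1 queue=[] holders={T6}
Step 12: signal(T6) -> count=2 queue=[] holders={none}
Step 13: wait(T2) -> count=1 queue=[] holders={T2}
Final holders: T2

Answer: T2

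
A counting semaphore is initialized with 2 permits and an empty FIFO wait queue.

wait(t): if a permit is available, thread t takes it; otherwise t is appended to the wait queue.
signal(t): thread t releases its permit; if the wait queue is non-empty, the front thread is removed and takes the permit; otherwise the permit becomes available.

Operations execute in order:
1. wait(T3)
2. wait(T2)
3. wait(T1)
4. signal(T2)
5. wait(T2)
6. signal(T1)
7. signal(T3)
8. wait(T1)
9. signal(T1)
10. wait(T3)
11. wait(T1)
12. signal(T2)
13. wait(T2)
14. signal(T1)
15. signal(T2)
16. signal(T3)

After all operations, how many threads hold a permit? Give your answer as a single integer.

Step 1: wait(T3) -> count=1 queue=[] holders={T3}
Step 2: wait(T2) -> count=0 queue=[] holders={T2,T3}
Step 3: wait(T1) -> count=0 queue=[T1] holders={T2,T3}
Step 4: signal(T2) -> count=0 queue=[] holders={T1,T3}
Step 5: wait(T2) -> count=0 queue=[T2] holders={T1,T3}
Step 6: signal(T1) -> count=0 queue=[] holders={T2,T3}
Step 7: signal(T3) -> count=1 queue=[] holders={T2}
Step 8: wait(T1) -> count=0 queue=[] holders={T1,T2}
Step 9: signal(T1) -> count=1 queue=[] holders={T2}
Step 10: wait(T3) -> count=0 queue=[] holders={T2,T3}
Step 11: wait(T1) -> count=0 queue=[T1] holders={T2,T3}
Step 12: signal(T2) -> count=0 queue=[] holders={T1,T3}
Step 13: wait(T2) -> count=0 queue=[T2] holders={T1,T3}
Step 14: signal(T1) -> count=0 queue=[] holders={T2,T3}
Step 15: signal(T2) -> count=1 queue=[] holders={T3}
Step 16: signal(T3) -> count=2 queue=[] holders={none}
Final holders: {none} -> 0 thread(s)

Answer: 0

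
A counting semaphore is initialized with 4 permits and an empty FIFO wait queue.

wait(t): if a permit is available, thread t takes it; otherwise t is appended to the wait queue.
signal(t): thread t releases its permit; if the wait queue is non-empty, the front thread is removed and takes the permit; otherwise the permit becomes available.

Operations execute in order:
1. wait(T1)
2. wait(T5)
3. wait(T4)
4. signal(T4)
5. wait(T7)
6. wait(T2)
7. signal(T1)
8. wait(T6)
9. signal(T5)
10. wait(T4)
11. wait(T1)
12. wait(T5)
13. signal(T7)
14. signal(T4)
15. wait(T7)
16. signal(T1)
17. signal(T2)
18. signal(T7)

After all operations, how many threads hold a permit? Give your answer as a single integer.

Answer: 2

Derivation:
Step 1: wait(T1) -> count=3 queue=[] holders={T1}
Step 2: wait(T5) -> count=2 queue=[] holders={T1,T5}
Step 3: wait(T4) -> count=1 queue=[] holders={T1,T4,T5}
Step 4: signal(T4) -> count=2 queue=[] holders={T1,T5}
Step 5: wait(T7) -> count=1 queue=[] holders={T1,T5,T7}
Step 6: wait(T2) -> count=0 queue=[] holders={T1,T2,T5,T7}
Step 7: signal(T1) -> count=1 queue=[] holders={T2,T5,T7}
Step 8: wait(T6) -> count=0 queue=[] holders={T2,T5,T6,T7}
Step 9: signal(T5) -> count=1 queue=[] holders={T2,T6,T7}
Step 10: wait(T4) -> count=0 queue=[] holders={T2,T4,T6,T7}
Step 11: wait(T1) -> count=0 queue=[T1] holders={T2,T4,T6,T7}
Step 12: wait(T5) -> count=0 queue=[T1,T5] holders={T2,T4,T6,T7}
Step 13: signal(T7) -> count=0 queue=[T5] holders={T1,T2,T4,T6}
Step 14: signal(T4) -> count=0 queue=[] holders={T1,T2,T5,T6}
Step 15: wait(T7) -> count=0 queue=[T7] holders={T1,T2,T5,T6}
Step 16: signal(T1) -> count=0 queue=[] holders={T2,T5,T6,T7}
Step 17: signal(T2) -> count=1 queue=[] holders={T5,T6,T7}
Step 18: signal(T7) -> count=2 queue=[] holders={T5,T6}
Final holders: {T5,T6} -> 2 thread(s)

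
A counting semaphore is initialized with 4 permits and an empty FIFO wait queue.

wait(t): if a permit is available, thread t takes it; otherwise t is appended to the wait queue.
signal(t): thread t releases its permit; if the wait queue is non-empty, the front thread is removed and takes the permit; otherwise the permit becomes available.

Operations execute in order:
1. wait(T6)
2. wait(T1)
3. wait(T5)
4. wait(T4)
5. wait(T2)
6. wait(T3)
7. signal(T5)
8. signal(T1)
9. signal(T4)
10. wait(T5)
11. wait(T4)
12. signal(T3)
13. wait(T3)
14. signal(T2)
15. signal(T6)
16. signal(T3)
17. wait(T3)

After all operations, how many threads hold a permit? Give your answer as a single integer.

Answer: 3

Derivation:
Step 1: wait(T6) -> count=3 queue=[] holders={T6}
Step 2: wait(T1) -> count=2 queue=[] holders={T1,T6}
Step 3: wait(T5) -> count=1 queue=[] holders={T1,T5,T6}
Step 4: wait(T4) -> count=0 queue=[] holders={T1,T4,T5,T6}
Step 5: wait(T2) -> count=0 queue=[T2] holders={T1,T4,T5,T6}
Step 6: wait(T3) -> count=0 queue=[T2,T3] holders={T1,T4,T5,T6}
Step 7: signal(T5) -> count=0 queue=[T3] holders={T1,T2,T4,T6}
Step 8: signal(T1) -> count=0 queue=[] holders={T2,T3,T4,T6}
Step 9: signal(T4) -> count=1 queue=[] holders={T2,T3,T6}
Step 10: wait(T5) -> count=0 queue=[] holders={T2,T3,T5,T6}
Step 11: wait(T4) -> count=0 queue=[T4] holders={T2,T3,T5,T6}
Step 12: signal(T3) -> count=0 queue=[] holders={T2,T4,T5,T6}
Step 13: wait(T3) -> count=0 queue=[T3] holders={T2,T4,T5,T6}
Step 14: signal(T2) -> count=0 queue=[] holders={T3,T4,T5,T6}
Step 15: signal(T6) -> count=1 queue=[] holders={T3,T4,T5}
Step 16: signal(T3) -> count=2 queue=[] holders={T4,T5}
Step 17: wait(T3) -> count=1 queue=[] holders={T3,T4,T5}
Final holders: {T3,T4,T5} -> 3 thread(s)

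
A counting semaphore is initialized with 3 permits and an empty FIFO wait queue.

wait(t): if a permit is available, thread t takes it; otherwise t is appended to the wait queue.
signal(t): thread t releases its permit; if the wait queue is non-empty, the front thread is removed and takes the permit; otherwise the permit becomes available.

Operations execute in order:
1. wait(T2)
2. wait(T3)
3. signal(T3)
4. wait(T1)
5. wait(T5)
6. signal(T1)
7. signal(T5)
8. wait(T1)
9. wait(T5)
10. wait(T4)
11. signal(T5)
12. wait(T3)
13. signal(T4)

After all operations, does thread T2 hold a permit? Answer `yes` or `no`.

Step 1: wait(T2) -> count=2 queue=[] holders={T2}
Step 2: wait(T3) -> count=1 queue=[] holders={T2,T3}
Step 3: signal(T3) -> count=2 queue=[] holders={T2}
Step 4: wait(T1) -> count=1 queue=[] holders={T1,T2}
Step 5: wait(T5) -> count=0 queue=[] holders={T1,T2,T5}
Step 6: signal(T1) -> count=1 queue=[] holders={T2,T5}
Step 7: signal(T5) -> count=2 queue=[] holders={T2}
Step 8: wait(T1) -> count=1 queue=[] holders={T1,T2}
Step 9: wait(T5) -> count=0 queue=[] holders={T1,T2,T5}
Step 10: wait(T4) -> count=0 queue=[T4] holders={T1,T2,T5}
Step 11: signal(T5) -> count=0 queue=[] holders={T1,T2,T4}
Step 12: wait(T3) -> count=0 queue=[T3] holders={T1,T2,T4}
Step 13: signal(T4) -> count=0 queue=[] holders={T1,T2,T3}
Final holders: {T1,T2,T3} -> T2 in holders

Answer: yes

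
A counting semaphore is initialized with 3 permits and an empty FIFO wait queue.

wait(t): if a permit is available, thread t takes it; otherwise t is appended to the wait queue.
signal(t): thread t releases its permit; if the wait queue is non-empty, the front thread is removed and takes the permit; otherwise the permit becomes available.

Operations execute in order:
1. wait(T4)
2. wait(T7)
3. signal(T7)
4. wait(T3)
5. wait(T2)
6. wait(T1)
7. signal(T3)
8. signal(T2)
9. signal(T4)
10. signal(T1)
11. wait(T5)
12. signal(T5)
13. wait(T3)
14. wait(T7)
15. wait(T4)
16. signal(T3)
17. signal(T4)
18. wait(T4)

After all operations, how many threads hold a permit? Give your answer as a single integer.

Answer: 2

Derivation:
Step 1: wait(T4) -> count=2 queue=[] holders={T4}
Step 2: wait(T7) -> count=1 queue=[] holders={T4,T7}
Step 3: signal(T7) -> count=2 queue=[] holders={T4}
Step 4: wait(T3) -> count=1 queue=[] holders={T3,T4}
Step 5: wait(T2) -> count=0 queue=[] holders={T2,T3,T4}
Step 6: wait(T1) -> count=0 queue=[T1] holders={T2,T3,T4}
Step 7: signal(T3) -> count=0 queue=[] holders={T1,T2,T4}
Step 8: signal(T2) -> count=1 queue=[] holders={T1,T4}
Step 9: signal(T4) -> count=2 queue=[] holders={T1}
Step 10: signal(T1) -> count=3 queue=[] holders={none}
Step 11: wait(T5) -> count=2 queue=[] holders={T5}
Step 12: signal(T5) -> count=3 queue=[] holders={none}
Step 13: wait(T3) -> count=2 queue=[] holders={T3}
Step 14: wait(T7) -> count=1 queue=[] holders={T3,T7}
Step 15: wait(T4) -> count=0 queue=[] holders={T3,T4,T7}
Step 16: signal(T3) -> count=1 queue=[] holders={T4,T7}
Step 17: signal(T4) -> count=2 queue=[] holders={T7}
Step 18: wait(T4) -> count=1 queue=[] holders={T4,T7}
Final holders: {T4,T7} -> 2 thread(s)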